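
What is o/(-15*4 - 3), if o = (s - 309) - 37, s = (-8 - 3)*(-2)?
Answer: 36/7 ≈ 5.1429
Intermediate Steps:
s = 22 (s = -11*(-2) = 22)
o = -324 (o = (22 - 309) - 37 = -287 - 37 = -324)
o/(-15*4 - 3) = -324/(-15*4 - 3) = -324/(-60 - 3) = -324/(-63) = -324*(-1/63) = 36/7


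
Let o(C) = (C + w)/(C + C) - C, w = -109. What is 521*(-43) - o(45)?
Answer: -1006078/45 ≈ -22357.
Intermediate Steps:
o(C) = -C + (-109 + C)/(2*C) (o(C) = (C - 109)/(C + C) - C = (-109 + C)/((2*C)) - C = (-109 + C)*(1/(2*C)) - C = (-109 + C)/(2*C) - C = -C + (-109 + C)/(2*C))
521*(-43) - o(45) = 521*(-43) - (1/2 - 1*45 - 109/2/45) = -22403 - (1/2 - 45 - 109/2*1/45) = -22403 - (1/2 - 45 - 109/90) = -22403 - 1*(-2057/45) = -22403 + 2057/45 = -1006078/45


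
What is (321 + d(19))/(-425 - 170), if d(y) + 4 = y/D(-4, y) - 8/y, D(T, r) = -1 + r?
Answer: -108631/203490 ≈ -0.53384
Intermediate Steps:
d(y) = -4 - 8/y + y/(-1 + y) (d(y) = -4 + (y/(-1 + y) - 8/y) = -4 + (-8/y + y/(-1 + y)) = -4 - 8/y + y/(-1 + y))
(321 + d(19))/(-425 - 170) = (321 + (8 - 4*19 - 3*19²)/(19*(-1 + 19)))/(-425 - 170) = (321 + (1/19)*(8 - 76 - 3*361)/18)/(-595) = (321 + (1/19)*(1/18)*(8 - 76 - 1083))*(-1/595) = (321 + (1/19)*(1/18)*(-1151))*(-1/595) = (321 - 1151/342)*(-1/595) = (108631/342)*(-1/595) = -108631/203490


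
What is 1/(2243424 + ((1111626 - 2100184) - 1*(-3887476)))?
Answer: 1/5142342 ≈ 1.9446e-7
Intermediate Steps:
1/(2243424 + ((1111626 - 2100184) - 1*(-3887476))) = 1/(2243424 + (-988558 + 3887476)) = 1/(2243424 + 2898918) = 1/5142342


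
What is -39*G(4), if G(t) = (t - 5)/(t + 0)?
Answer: 39/4 ≈ 9.7500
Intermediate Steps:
G(t) = (-5 + t)/t
-39*G(4) = -39*(-5 + 4)/4 = -39*(-1)/4 = -39*(-¼) = 39/4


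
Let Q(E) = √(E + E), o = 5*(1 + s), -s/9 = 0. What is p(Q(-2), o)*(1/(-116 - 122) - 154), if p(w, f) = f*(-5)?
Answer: 916325/238 ≈ 3850.1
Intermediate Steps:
s = 0 (s = -9*0 = 0)
o = 5 (o = 5*(1 + 0) = 5*1 = 5)
Q(E) = √2*√E (Q(E) = √(2*E) = √2*√E)
p(w, f) = -5*f
p(Q(-2), o)*(1/(-116 - 122) - 154) = (-5*5)*(1/(-116 - 122) - 154) = -25*(1/(-238) - 154) = -25*(-1/238 - 154) = -25*(-36653/238) = 916325/238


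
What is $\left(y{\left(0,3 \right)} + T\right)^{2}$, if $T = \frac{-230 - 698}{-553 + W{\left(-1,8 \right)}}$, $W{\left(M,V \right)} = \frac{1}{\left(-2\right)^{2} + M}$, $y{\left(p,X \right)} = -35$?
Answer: $\frac{763030129}{687241} \approx 1110.3$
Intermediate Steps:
$W{\left(M,V \right)} = \frac{1}{4 + M}$
$T = \frac{1392}{829}$ ($T = \frac{-230 - 698}{-553 + \frac{1}{4 - 1}} = - \frac{928}{-553 + \frac{1}{3}} = - \frac{928}{- \frac{1658}{3}} = \left(-928\right) \left(- \frac{3}{1658}\right) = \frac{1392}{829} \approx 1.6791$)
$\left(y{\left(0,3 \right)} + T\right)^{2} = \left(-35 + \frac{1392}{829}\right)^{2} = \left(- \frac{27623}{829}\right)^{2} = \frac{763030129}{687241}$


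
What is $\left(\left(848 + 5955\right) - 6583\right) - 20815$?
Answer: $-20595$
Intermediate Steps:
$\left(\left(848 + 5955\right) - 6583\right) - 20815 = \left(6803 - 6583\right) - 20815 = 220 - 20815 = -20595$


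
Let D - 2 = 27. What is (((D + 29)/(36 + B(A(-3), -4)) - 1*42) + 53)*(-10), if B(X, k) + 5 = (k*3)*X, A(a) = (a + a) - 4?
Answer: -17190/151 ≈ -113.84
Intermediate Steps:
A(a) = -4 + 2*a (A(a) = 2*a - 4 = -4 + 2*a)
D = 29 (D = 2 + 27 = 29)
B(X, k) = -5 + 3*X*k (B(X, k) = -5 + (k*3)*X = -5 + (3*k)*X = -5 + 3*X*k)
(((D + 29)/(36 + B(A(-3), -4)) - 1*42) + 53)*(-10) = (((29 + 29)/(36 + (-5 + 3*(-4 + 2*(-3))*(-4))) - 1*42) + 53)*(-10) = ((58/(36 + (-5 + 3*(-4 - 6)*(-4))) - 42) + 53)*(-10) = ((58/(36 + (-5 + 3*(-10)*(-4))) - 42) + 53)*(-10) = ((58/(36 + (-5 + 120)) - 42) + 53)*(-10) = ((58/(36 + 115) - 42) + 53)*(-10) = ((58/151 - 42) + 53)*(-10) = (-6284/151 + 53)*(-10) = (1719/151)*(-10) = -17190/151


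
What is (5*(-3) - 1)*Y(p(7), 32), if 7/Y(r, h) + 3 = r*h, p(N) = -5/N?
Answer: 784/181 ≈ 4.3315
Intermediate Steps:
Y(r, h) = 7/(-3 + h*r) (Y(r, h) = 7/(-3 + r*h) = 7/(-3 + h*r))
(5*(-3) - 1)*Y(p(7), 32) = (5*(-3) - 1)*(7/(-3 + 32*(-5/7))) = (-15 - 1)*(7/(-3 + 32*(-5*⅐))) = -112/(-3 + 32*(-5/7)) = -112/(-3 - 160/7) = -112/(-181/7) = -112*(-7)/181 = -16*(-49/181) = 784/181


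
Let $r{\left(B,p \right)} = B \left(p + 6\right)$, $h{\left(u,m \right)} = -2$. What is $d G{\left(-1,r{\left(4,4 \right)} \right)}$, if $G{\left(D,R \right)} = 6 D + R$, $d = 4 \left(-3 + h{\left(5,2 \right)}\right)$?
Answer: $-680$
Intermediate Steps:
$d = -20$ ($d = 4 \left(-3 - 2\right) = 4 \left(-5\right) = -20$)
$r{\left(B,p \right)} = B \left(6 + p\right)$
$G{\left(D,R \right)} = R + 6 D$
$d G{\left(-1,r{\left(4,4 \right)} \right)} = - 20 \left(4 \left(6 + 4\right) + 6 \left(-1\right)\right) = - 20 \left(4 \cdot 10 - 6\right) = - 20 \left(40 - 6\right) = \left(-20\right) 34 = -680$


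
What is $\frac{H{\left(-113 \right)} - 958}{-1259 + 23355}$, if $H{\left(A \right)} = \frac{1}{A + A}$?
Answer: $- \frac{216509}{4993696} \approx -0.043356$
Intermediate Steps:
$H{\left(A \right)} = \frac{1}{2 A}$
$\frac{H{\left(-113 \right)} - 958}{-1259 + 23355} = \frac{\frac{1}{2 \left(-113\right)} - 958}{-1259 + 23355} = \frac{\frac{1}{2} \left(- \frac{1}{113}\right) - 958}{22096} = \left(- \frac{1}{226} - 958\right) \frac{1}{22096} = \left(- \frac{216509}{226}\right) \frac{1}{22096} = - \frac{216509}{4993696}$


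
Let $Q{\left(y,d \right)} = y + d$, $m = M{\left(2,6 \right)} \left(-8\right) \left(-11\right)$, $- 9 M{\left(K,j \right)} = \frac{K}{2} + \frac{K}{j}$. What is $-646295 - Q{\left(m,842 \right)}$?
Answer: $- \frac{17472347}{27} \approx -6.4712 \cdot 10^{5}$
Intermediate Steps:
$M{\left(K,j \right)} = - \frac{K}{18} - \frac{K}{9 j}$ ($M{\left(K,j \right)} = - \frac{\frac{K}{2} + \frac{K}{j}}{9} = - \frac{K}{18} - \frac{K}{9 j}$)
$m = - \frac{352}{27}$ ($m = \left(- \frac{1}{18}\right) 2 \cdot \frac{1}{6} \left(2 + 6\right) \left(-8\right) \left(-11\right) = \left(- \frac{1}{18}\right) 2 \cdot \frac{1}{6} \cdot 8 \left(-8\right) \left(-11\right) = \left(- \frac{4}{27}\right) \left(-8\right) \left(-11\right) = \frac{32}{27} \left(-11\right) = - \frac{352}{27} \approx -13.037$)
$Q{\left(y,d \right)} = d + y$
$-646295 - Q{\left(m,842 \right)} = -646295 - \left(842 - \frac{352}{27}\right) = -646295 - \frac{22382}{27} = - \frac{17472347}{27}$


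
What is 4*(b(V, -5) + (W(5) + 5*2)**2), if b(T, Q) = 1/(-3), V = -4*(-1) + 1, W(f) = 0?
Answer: 1196/3 ≈ 398.67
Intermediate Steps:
V = 5 (V = 4 + 1 = 5)
b(T, Q) = -1/3
4*(b(V, -5) + (W(5) + 5*2)**2) = 4*(-1/3 + (0 + 5*2)**2) = 4*(-1/3 + (0 + 10)**2) = 4*(-1/3 + 10**2) = 4*(-1/3 + 100) = 4*(299/3) = 1196/3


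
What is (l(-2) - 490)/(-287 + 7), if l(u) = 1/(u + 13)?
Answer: 5389/3080 ≈ 1.7497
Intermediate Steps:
l(u) = 1/(13 + u)
(l(-2) - 490)/(-287 + 7) = (1/(13 - 2) - 490)/(-287 + 7) = (1/11 - 490)/(-280) = (1/11 - 490)*(-1/280) = -5389/11*(-1/280) = 5389/3080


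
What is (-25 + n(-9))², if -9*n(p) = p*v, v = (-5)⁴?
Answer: 360000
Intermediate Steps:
v = 625
n(p) = -625*p/9 (n(p) = -p*625/9 = -625*p/9)
(-25 + n(-9))² = (-25 - 625/9*(-9))² = (-25 + 625)² = 600² = 360000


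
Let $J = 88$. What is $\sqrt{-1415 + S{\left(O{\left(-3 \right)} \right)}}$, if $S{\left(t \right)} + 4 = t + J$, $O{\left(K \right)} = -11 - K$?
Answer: $i \sqrt{1339} \approx 36.592 i$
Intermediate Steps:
$S{\left(t \right)} = 84 + t$ ($S{\left(t \right)} = -4 + \left(t + 88\right) = -4 + \left(88 + t\right) = 84 + t$)
$\sqrt{-1415 + S{\left(O{\left(-3 \right)} \right)}} = \sqrt{-1415 + \left(84 - 8\right)} = \sqrt{-1415 + 76} = \sqrt{-1339} = i \sqrt{1339}$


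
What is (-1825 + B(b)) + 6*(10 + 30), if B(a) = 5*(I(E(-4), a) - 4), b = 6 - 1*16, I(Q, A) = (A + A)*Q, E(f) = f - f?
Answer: -1605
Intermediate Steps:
E(f) = 0
I(Q, A) = 2*A*Q (I(Q, A) = (2*A)*Q = 2*A*Q)
b = -10 (b = 6 - 16 = -10)
B(a) = -20 (B(a) = 5*(2*a*0 - 4) = 5*(0 - 4) = 5*(-4) = -20)
(-1825 + B(b)) + 6*(10 + 30) = (-1825 - 20) + 6*(10 + 30) = -1845 + 6*40 = -1845 + 240 = -1605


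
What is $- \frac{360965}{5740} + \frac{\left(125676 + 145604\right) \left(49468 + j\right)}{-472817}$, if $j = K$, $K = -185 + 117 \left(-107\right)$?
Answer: $- \frac{11483526009841}{542793916} \approx -21156.0$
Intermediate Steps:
$K = -12704$ ($K = -185 - 12519 = -12704$)
$j = -12704$
$- \frac{360965}{5740} + \frac{\left(125676 + 145604\right) \left(49468 + j\right)}{-472817} = - \frac{360965}{5740} + \frac{\left(125676 + 145604\right) \left(49468 - 12704\right)}{-472817} = \left(-360965\right) \frac{1}{5740} + 271280 \cdot 36764 \left(- \frac{1}{472817}\right) = - \frac{72193}{1148} + 9973337920 \left(- \frac{1}{472817}\right) = - \frac{72193}{1148} - \frac{9973337920}{472817} = - \frac{11483526009841}{542793916}$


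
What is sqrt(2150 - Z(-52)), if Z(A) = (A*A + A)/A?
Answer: sqrt(2201) ≈ 46.915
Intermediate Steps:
Z(A) = (A + A**2)/A (Z(A) = (A**2 + A)/A = (A + A**2)/A)
sqrt(2150 - Z(-52)) = sqrt(2150 - (1 - 52)) = sqrt(2150 - 1*(-51)) = sqrt(2150 + 51) = sqrt(2201)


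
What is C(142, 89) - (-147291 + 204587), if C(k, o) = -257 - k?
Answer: -57695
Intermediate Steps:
C(142, 89) - (-147291 + 204587) = (-257 - 1*142) - (-147291 + 204587) = (-257 - 142) - 1*57296 = -399 - 57296 = -57695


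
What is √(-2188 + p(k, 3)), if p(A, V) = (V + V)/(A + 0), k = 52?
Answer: I*√1479010/26 ≈ 46.775*I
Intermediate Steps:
p(A, V) = 2*V/A (p(A, V) = (2*V)/A = 2*V/A)
√(-2188 + p(k, 3)) = √(-2188 + 2*3/52) = √(-2188 + 2*3*(1/52)) = √(-2188 + 3/26) = √(-56885/26) = I*√1479010/26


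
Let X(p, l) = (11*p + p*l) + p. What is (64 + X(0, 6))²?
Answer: 4096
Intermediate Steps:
X(p, l) = 12*p + l*p (X(p, l) = (11*p + l*p) + p = 12*p + l*p)
(64 + X(0, 6))² = (64 + 0*(12 + 6))² = (64 + 0*18)² = (64 + 0)² = 64² = 4096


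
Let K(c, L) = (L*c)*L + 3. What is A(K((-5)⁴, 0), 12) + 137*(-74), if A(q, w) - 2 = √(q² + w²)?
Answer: -10136 + 3*√17 ≈ -10124.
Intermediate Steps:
K(c, L) = 3 + c*L² (K(c, L) = c*L² + 3 = 3 + c*L²)
A(q, w) = 2 + √(q² + w²)
A(K((-5)⁴, 0), 12) + 137*(-74) = (2 + √((3 + (-5)⁴*0²)² + 12²)) + 137*(-74) = (2 + √((3 + 625*0)² + 144)) - 10138 = (2 + √((3 + 0)² + 144)) - 10138 = (2 + √(3² + 144)) - 10138 = (2 + √(9 + 144)) - 10138 = (2 + √153) - 10138 = (2 + 3*√17) - 10138 = -10136 + 3*√17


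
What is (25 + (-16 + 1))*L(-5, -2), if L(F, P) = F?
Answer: -50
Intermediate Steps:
(25 + (-16 + 1))*L(-5, -2) = (25 + (-16 + 1))*(-5) = (25 - 15)*(-5) = 10*(-5) = -50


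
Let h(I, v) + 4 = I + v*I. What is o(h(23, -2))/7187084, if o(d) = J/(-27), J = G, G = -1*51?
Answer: 17/64683756 ≈ 2.6282e-7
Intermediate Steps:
h(I, v) = -4 + I + I*v (h(I, v) = -4 + (I + v*I) = -4 + (I + I*v) = -4 + I + I*v)
G = -51
J = -51
o(d) = 17/9 (o(d) = -51/(-27) = -51*(-1/27) = 17/9)
o(h(23, -2))/7187084 = (17/9)/7187084 = (17/9)*(1/7187084) = 17/64683756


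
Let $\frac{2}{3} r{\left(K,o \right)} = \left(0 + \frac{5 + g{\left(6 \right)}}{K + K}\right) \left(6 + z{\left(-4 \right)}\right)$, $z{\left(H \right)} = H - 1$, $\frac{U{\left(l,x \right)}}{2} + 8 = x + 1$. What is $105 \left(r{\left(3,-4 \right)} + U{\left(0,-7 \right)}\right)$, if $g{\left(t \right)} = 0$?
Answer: $- \frac{11235}{4} \approx -2808.8$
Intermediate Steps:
$U{\left(l,x \right)} = -14 + 2 x$ ($U{\left(l,x \right)} = -16 + 2 \left(x + 1\right) = -16 + 2 \left(1 + x\right) = -16 + \left(2 + 2 x\right) = -14 + 2 x$)
$z{\left(H \right)} = -1 + H$
$r{\left(K,o \right)} = \frac{15}{4 K}$ ($r{\left(K,o \right)} = \frac{3 \left(0 + \frac{5 + 0}{K + K}\right) \left(6 - 5\right)}{2} = \frac{3 \left(0 + \frac{5}{2 K}\right) \left(6 - 5\right)}{2} = \frac{3 \left(0 + 5 \frac{1}{2 K}\right) 1}{2} = \frac{3 \left(0 + \frac{5}{2 K}\right) 1}{2} = \frac{3 \frac{5}{2 K} 1}{2} = \frac{3 \frac{5}{2 K}}{2} = \frac{15}{4 K}$)
$105 \left(r{\left(3,-4 \right)} + U{\left(0,-7 \right)}\right) = 105 \left(\frac{15}{4 \cdot 3} + \left(-14 + 2 \left(-7\right)\right)\right) = 105 \left(\frac{15}{4} \cdot \frac{1}{3} - 28\right) = 105 \left(\frac{5}{4} - 28\right) = 105 \left(- \frac{107}{4}\right) = - \frac{11235}{4}$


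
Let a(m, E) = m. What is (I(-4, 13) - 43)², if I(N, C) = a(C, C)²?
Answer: 15876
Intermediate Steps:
I(N, C) = C²
(I(-4, 13) - 43)² = (13² - 43)² = (169 - 43)² = 126² = 15876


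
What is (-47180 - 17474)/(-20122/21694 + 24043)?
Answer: -350650969/130392180 ≈ -2.6892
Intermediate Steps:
(-47180 - 17474)/(-20122/21694 + 24043) = -64654/(-20122*1/21694 + 24043) = -64654/(-10061/10847 + 24043) = -64654/260784360/10847 = -64654*10847/260784360 = -350650969/130392180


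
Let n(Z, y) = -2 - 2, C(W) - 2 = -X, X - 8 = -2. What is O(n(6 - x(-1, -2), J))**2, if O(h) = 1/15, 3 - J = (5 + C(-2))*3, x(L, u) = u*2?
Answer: 1/225 ≈ 0.0044444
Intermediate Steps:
X = 6 (X = 8 - 2 = 6)
C(W) = -4 (C(W) = 2 - 1*6 = 2 - 6 = -4)
x(L, u) = 2*u
J = 0 (J = 3 - (5 - 4)*3 = 3 - 3 = 0)
n(Z, y) = -4
O(h) = 1/15
O(n(6 - x(-1, -2), J))**2 = (1/15)**2 = 1/225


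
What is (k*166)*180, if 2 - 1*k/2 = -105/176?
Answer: 1706895/11 ≈ 1.5517e+5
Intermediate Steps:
k = 457/88 (k = 4 - (-2)*105/176 = 4 - 2*(-105/176) = 4 + 105/88 = 457/88 ≈ 5.1932)
(k*166)*180 = ((457/88)*166)*180 = (37931/44)*180 = 1706895/11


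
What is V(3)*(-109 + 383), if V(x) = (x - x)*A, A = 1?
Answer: 0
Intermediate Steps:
V(x) = 0 (V(x) = (x - x)*1 = 0*1 = 0)
V(3)*(-109 + 383) = 0*(-109 + 383) = 0*274 = 0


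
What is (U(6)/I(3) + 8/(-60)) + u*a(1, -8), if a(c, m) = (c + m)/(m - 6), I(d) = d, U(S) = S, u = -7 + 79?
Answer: 568/15 ≈ 37.867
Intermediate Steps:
u = 72
a(c, m) = (c + m)/(-6 + m)
(U(6)/I(3) + 8/(-60)) + u*a(1, -8) = (6/3 + 8/(-60)) + 72*((1 - 8)/(-6 - 8)) = (6*(⅓) + 8*(-1/60)) + 72*(-7/(-14)) = (2 - 2/15) + 72*(-1/14*(-7)) = 28/15 + 72*(½) = 28/15 + 36 = 568/15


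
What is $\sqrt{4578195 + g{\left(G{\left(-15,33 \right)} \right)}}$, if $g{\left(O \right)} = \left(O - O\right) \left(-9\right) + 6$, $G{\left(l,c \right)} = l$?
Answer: $9 \sqrt{56521} \approx 2139.7$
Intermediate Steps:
$g{\left(O \right)} = 6$ ($g{\left(O \right)} = 0 \left(-9\right) + 6 = 0 + 6 = 6$)
$\sqrt{4578195 + g{\left(G{\left(-15,33 \right)} \right)}} = \sqrt{4578195 + 6} = \sqrt{4578201} = 9 \sqrt{56521}$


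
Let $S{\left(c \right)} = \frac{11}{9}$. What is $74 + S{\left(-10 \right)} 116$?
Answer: $\frac{1942}{9} \approx 215.78$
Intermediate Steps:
$S{\left(c \right)} = \frac{11}{9}$ ($S{\left(c \right)} = 11 \cdot \frac{1}{9} = \frac{11}{9}$)
$74 + S{\left(-10 \right)} 116 = 74 + \frac{11}{9} \cdot 116 = 74 + \frac{1276}{9} = \frac{1942}{9}$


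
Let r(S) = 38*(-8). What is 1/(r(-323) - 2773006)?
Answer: -1/2773310 ≈ -3.6058e-7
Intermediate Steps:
r(S) = -304
1/(r(-323) - 2773006) = 1/(-304 - 2773006) = 1/(-2773310) = -1/2773310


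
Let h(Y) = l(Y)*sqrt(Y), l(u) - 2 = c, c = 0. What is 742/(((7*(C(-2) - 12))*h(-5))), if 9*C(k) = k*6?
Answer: 159*I*sqrt(5)/200 ≈ 1.7777*I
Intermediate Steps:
C(k) = 2*k/3 (C(k) = (k*6)/9 = (6*k)/9 = 2*k/3)
l(u) = 2 (l(u) = 2 + 0 = 2)
h(Y) = 2*sqrt(Y)
742/(((7*(C(-2) - 12))*h(-5))) = 742/(((7*((2/3)*(-2) - 12))*(2*sqrt(-5)))) = 742/(((7*(-4/3 - 12))*(2*(I*sqrt(5))))) = 742/(((7*(-40/3))*(2*I*sqrt(5)))) = 742/((-560*I*sqrt(5)/3)) = 742*(3*I*sqrt(5)/2800) = 159*I*sqrt(5)/200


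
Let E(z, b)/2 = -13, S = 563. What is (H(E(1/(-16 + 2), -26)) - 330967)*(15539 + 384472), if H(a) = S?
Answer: -132165234444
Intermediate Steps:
E(z, b) = -26 (E(z, b) = 2*(-13) = -26)
H(a) = 563
(H(E(1/(-16 + 2), -26)) - 330967)*(15539 + 384472) = (563 - 330967)*(15539 + 384472) = -330404*400011 = -132165234444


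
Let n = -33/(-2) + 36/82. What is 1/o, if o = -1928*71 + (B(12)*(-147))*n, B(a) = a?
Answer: -41/6837506 ≈ -5.9963e-6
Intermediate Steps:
n = 1389/82 (n = -33*(-½) + 36*(1/82) = 33/2 + 18/41 = 1389/82 ≈ 16.939)
o = -6837506/41 (o = -1928*71 + (12*(-147))*(1389/82) = -136888 - 1764*1389/82 = -136888 - 1225098/41 = -6837506/41 ≈ -1.6677e+5)
1/o = 1/(-6837506/41) = -41/6837506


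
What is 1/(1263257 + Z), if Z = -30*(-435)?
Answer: 1/1276307 ≈ 7.8351e-7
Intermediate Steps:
Z = 13050
1/(1263257 + Z) = 1/(1263257 + 13050) = 1/1276307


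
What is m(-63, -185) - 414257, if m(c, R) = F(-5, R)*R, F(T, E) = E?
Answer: -380032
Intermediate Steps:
m(c, R) = R² (m(c, R) = R*R = R²)
m(-63, -185) - 414257 = (-185)² - 414257 = 34225 - 414257 = -380032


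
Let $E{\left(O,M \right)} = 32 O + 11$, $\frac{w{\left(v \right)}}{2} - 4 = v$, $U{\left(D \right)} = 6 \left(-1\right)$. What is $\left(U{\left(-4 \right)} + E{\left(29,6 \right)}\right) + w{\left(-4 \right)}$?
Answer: $933$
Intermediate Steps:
$U{\left(D \right)} = -6$
$w{\left(v \right)} = 8 + 2 v$
$E{\left(O,M \right)} = 11 + 32 O$
$\left(U{\left(-4 \right)} + E{\left(29,6 \right)}\right) + w{\left(-4 \right)} = \left(-6 + \left(11 + 32 \cdot 29\right)\right) + \left(8 + 2 \left(-4\right)\right) = \left(-6 + \left(11 + 928\right)\right) + \left(8 - 8\right) = \left(-6 + 939\right) + 0 = 933 + 0 = 933$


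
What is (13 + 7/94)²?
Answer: 1510441/8836 ≈ 170.94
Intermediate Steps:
(13 + 7/94)² = (1229/94)² = 1510441/8836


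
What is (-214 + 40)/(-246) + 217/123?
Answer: 304/123 ≈ 2.4715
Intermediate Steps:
(-214 + 40)/(-246) + 217/123 = -174*(-1/246) + 217*(1/123) = 29/41 + 217/123 = 304/123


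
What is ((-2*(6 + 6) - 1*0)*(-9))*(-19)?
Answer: -4104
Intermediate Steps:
((-2*(6 + 6) - 1*0)*(-9))*(-19) = ((-2*12 + 0)*(-9))*(-19) = ((-24 + 0)*(-9))*(-19) = -24*(-9)*(-19) = 216*(-19) = -4104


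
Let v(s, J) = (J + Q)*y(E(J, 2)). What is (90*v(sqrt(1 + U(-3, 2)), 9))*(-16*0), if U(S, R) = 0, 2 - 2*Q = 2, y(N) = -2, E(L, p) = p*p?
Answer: 0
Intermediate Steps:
E(L, p) = p**2
Q = 0 (Q = 1 - 1/2*2 = 1 - 1 = 0)
v(s, J) = -2*J (v(s, J) = (J + 0)*(-2) = J*(-2) = -2*J)
(90*v(sqrt(1 + U(-3, 2)), 9))*(-16*0) = (90*(-2*9))*(-16*0) = (90*(-18))*0 = -1620*0 = 0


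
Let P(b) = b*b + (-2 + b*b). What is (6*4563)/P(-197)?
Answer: 1521/4312 ≈ 0.35274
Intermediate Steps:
P(b) = -2 + 2*b² (P(b) = b² + (-2 + b²) = -2 + 2*b²)
(6*4563)/P(-197) = (6*4563)/(-2 + 2*(-197)²) = 27378/(-2 + 2*38809) = 27378/(-2 + 77618) = 27378/77616 = 27378*(1/77616) = 1521/4312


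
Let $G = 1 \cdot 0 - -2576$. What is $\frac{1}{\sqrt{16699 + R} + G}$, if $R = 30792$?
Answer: $\frac{2576}{6588285} - \frac{\sqrt{47491}}{6588285} \approx 0.00035792$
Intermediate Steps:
$G = 2576$ ($G = 0 + 2576 = 2576$)
$\frac{1}{\sqrt{16699 + R} + G} = \frac{1}{\sqrt{16699 + 30792} + 2576} = \frac{1}{\sqrt{47491} + 2576} = \frac{1}{2576 + \sqrt{47491}}$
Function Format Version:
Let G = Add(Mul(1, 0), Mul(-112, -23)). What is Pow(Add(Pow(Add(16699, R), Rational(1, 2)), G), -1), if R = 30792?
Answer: Add(Rational(2576, 6588285), Mul(Rational(-1, 6588285), Pow(47491, Rational(1, 2)))) ≈ 0.00035792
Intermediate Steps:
G = 2576 (G = Add(0, 2576) = 2576)
Pow(Add(Pow(Add(16699, R), Rational(1, 2)), G), -1) = Pow(Add(Pow(Add(16699, 30792), Rational(1, 2)), 2576), -1) = Pow(Add(Pow(47491, Rational(1, 2)), 2576), -1) = Pow(Add(2576, Pow(47491, Rational(1, 2))), -1)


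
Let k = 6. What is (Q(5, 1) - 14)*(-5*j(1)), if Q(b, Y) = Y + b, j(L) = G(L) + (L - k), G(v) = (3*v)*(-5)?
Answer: -800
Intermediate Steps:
G(v) = -15*v
j(L) = -6 - 14*L (j(L) = -15*L + (L - 1*6) = -15*L + (L - 6) = -15*L + (-6 + L) = -6 - 14*L)
(Q(5, 1) - 14)*(-5*j(1)) = ((1 + 5) - 14)*(-5*(-6 - 14*1)) = (6 - 14)*(-5*(-6 - 14)) = -(-40)*(-20) = -8*100 = -800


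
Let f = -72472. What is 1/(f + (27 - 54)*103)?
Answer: -1/75253 ≈ -1.3289e-5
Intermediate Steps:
1/(f + (27 - 54)*103) = 1/(-72472 + (27 - 54)*103) = 1/(-72472 - 27*103) = 1/(-72472 - 2781) = 1/(-75253) = -1/75253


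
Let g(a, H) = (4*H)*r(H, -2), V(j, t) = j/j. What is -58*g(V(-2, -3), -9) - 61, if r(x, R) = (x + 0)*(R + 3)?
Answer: -18853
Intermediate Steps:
r(x, R) = x*(3 + R)
V(j, t) = 1
g(a, H) = 4*H**2 (g(a, H) = (4*H)*(H*(3 - 2)) = (4*H)*(H*1) = (4*H)*H = 4*H**2)
-58*g(V(-2, -3), -9) - 61 = -232*(-9)**2 - 61 = -232*81 - 61 = -58*324 - 61 = -18792 - 61 = -18853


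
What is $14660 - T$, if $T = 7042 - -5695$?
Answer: $1923$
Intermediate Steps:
$T = 12737$ ($T = 7042 + 5695 = 12737$)
$14660 - T = 14660 - 12737 = 1923$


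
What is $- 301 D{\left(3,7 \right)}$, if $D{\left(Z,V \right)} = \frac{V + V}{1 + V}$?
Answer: $- \frac{2107}{4} \approx -526.75$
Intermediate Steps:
$D{\left(Z,V \right)} = \frac{2 V}{1 + V}$
$- 301 D{\left(3,7 \right)} = - 301 \cdot 2 \cdot 7 \frac{1}{1 + 7} = - 301 \cdot 2 \cdot 7 \cdot \frac{1}{8} = \left(-301\right) \frac{7}{4} = - \frac{2107}{4}$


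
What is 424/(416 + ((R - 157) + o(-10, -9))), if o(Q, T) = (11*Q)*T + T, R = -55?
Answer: 424/1185 ≈ 0.35781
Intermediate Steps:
o(Q, T) = T + 11*Q*T (o(Q, T) = 11*Q*T + T = T + 11*Q*T)
424/(416 + ((R - 157) + o(-10, -9))) = 424/(416 + ((-55 - 157) - 9*(1 + 11*(-10)))) = 424/(416 + (-212 - 9*(1 - 110))) = 424/(416 + (-212 - 9*(-109))) = 424/(416 + (-212 + 981)) = 424/(416 + 769) = 424/1185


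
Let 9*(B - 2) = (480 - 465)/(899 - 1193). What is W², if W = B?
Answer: 3094081/777924 ≈ 3.9774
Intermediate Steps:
B = 1759/882 (B = 2 + ((480 - 465)/(899 - 1193))/9 = 2 + (15/(-294))/9 = 2 + (15*(-1/294))/9 = 2 + (⅑)*(-5/98) = 2 - 5/882 = 1759/882 ≈ 1.9943)
W = 1759/882 ≈ 1.9943
W² = (1759/882)² = 3094081/777924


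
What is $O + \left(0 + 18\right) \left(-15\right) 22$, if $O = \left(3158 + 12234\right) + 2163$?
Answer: $11615$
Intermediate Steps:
$O = 17555$ ($O = 15392 + 2163 = 17555$)
$O + \left(0 + 18\right) \left(-15\right) 22 = 17555 + \left(0 + 18\right) \left(-15\right) 22 = 17555 + 18 \left(-15\right) 22 = 17555 - 5940 = 11615$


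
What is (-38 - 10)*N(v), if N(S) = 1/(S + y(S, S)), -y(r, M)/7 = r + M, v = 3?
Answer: 16/13 ≈ 1.2308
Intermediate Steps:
y(r, M) = -7*M - 7*r (y(r, M) = -7*(r + M) = -7*(M + r) = -7*M - 7*r)
N(S) = -1/(13*S) (N(S) = 1/(S + (-7*S - 7*S)) = 1/(S - 14*S) = 1/(-13*S) = -1/(13*S))
(-38 - 10)*N(v) = (-38 - 10)*(-1/13/3) = -(-48)/(13*3) = -48*(-1/39) = 16/13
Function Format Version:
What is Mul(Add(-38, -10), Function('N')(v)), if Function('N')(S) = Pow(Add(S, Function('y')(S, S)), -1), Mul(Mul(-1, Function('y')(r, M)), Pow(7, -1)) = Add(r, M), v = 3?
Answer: Rational(16, 13) ≈ 1.2308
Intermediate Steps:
Function('y')(r, M) = Add(Mul(-7, M), Mul(-7, r)) (Function('y')(r, M) = Mul(-7, Add(r, M)) = Mul(-7, Add(M, r)) = Add(Mul(-7, M), Mul(-7, r)))
Function('N')(S) = Mul(Rational(-1, 13), Pow(S, -1)) (Function('N')(S) = Pow(Add(S, Add(Mul(-7, S), Mul(-7, S))), -1) = Pow(Add(S, Mul(-14, S)), -1) = Pow(Mul(-13, S), -1) = Mul(Rational(-1, 13), Pow(S, -1)))
Mul(Add(-38, -10), Function('N')(v)) = Mul(Add(-38, -10), Mul(Rational(-1, 13), Pow(3, -1))) = Mul(-48, Mul(Rational(-1, 13), Rational(1, 3))) = Mul(-48, Rational(-1, 39)) = Rational(16, 13)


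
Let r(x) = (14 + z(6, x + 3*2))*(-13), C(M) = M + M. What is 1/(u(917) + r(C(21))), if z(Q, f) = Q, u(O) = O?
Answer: 1/657 ≈ 0.0015221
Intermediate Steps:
C(M) = 2*M
r(x) = -260 (r(x) = (14 + 6)*(-13) = 20*(-13) = -260)
1/(u(917) + r(C(21))) = 1/(917 - 260) = 1/657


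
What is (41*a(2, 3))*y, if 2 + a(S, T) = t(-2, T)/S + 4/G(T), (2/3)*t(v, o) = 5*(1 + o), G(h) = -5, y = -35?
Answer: -17507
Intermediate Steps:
t(v, o) = 15/2 + 15*o/2 (t(v, o) = 3*(5*(1 + o))/2 = 3*(5 + 5*o)/2 = 15/2 + 15*o/2)
a(S, T) = -14/5 + (15/2 + 15*T/2)/S (a(S, T) = -2 + ((15/2 + 15*T/2)/S + 4/(-5)) = -2 + ((15/2 + 15*T/2)/S + 4*(-⅕)) = -2 + ((15/2 + 15*T/2)/S - ⅘) = -2 + (-⅘ + (15/2 + 15*T/2)/S) = -14/5 + (15/2 + 15*T/2)/S)
(41*a(2, 3))*y = (41*((⅒)*(75 - 28*2 + 75*3)/2))*(-35) = (41*((⅒)*(½)*(75 - 56 + 225)))*(-35) = (41*((⅒)*(½)*244))*(-35) = (41*(61/5))*(-35) = (2501/5)*(-35) = -17507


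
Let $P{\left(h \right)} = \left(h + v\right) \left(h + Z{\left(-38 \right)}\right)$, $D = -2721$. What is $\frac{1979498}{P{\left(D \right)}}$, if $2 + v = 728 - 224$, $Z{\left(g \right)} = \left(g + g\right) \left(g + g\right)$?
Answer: $- \frac{1979498}{6779045} \approx -0.292$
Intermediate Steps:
$Z{\left(g \right)} = 4 g^{2}$ ($Z{\left(g \right)} = 2 g 2 g = 4 g^{2}$)
$v = 502$ ($v = -2 + \left(728 - 224\right) = -2 + 504 = 502$)
$P{\left(h \right)} = \left(502 + h\right) \left(5776 + h\right)$ ($P{\left(h \right)} = \left(h + 502\right) \left(h + 4 \left(-38\right)^{2}\right) = \left(502 + h\right) \left(h + 4 \cdot 1444\right) = \left(502 + h\right) \left(h + 5776\right) = \left(502 + h\right) \left(5776 + h\right)$)
$\frac{1979498}{P{\left(D \right)}} = \frac{1979498}{2899552 + \left(-2721\right)^{2} + 6278 \left(-2721\right)} = \frac{1979498}{2899552 + 7403841 - 17082438} = \frac{1979498}{-6779045} = 1979498 \left(- \frac{1}{6779045}\right) = - \frac{1979498}{6779045}$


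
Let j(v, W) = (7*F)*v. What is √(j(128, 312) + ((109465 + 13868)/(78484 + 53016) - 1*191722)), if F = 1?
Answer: I*√32997946802105/13150 ≈ 436.84*I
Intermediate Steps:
j(v, W) = 7*v (j(v, W) = (7*1)*v = 7*v)
√(j(128, 312) + ((109465 + 13868)/(78484 + 53016) - 1*191722)) = √(7*128 + ((109465 + 13868)/(78484 + 53016) - 1*191722)) = √(896 + (123333/131500 - 191722)) = √(896 - 25211319667/131500) = √(-25093495667/131500) = I*√32997946802105/13150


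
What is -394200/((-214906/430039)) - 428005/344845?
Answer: 5845850616721847/7410925957 ≈ 7.8882e+5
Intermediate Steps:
-394200/((-214906/430039)) - 428005/344845 = -394200/((-214906*1/430039)) - 428005*1/344845 = -394200/(-214906/430039) - 85601/68969 = -394200*(-430039/214906) - 85601/68969 = 84760686900/107453 - 85601/68969 = 5845850616721847/7410925957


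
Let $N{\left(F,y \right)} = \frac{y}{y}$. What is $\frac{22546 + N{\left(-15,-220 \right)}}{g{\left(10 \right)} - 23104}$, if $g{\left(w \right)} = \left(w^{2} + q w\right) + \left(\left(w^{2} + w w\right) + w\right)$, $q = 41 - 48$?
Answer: $- \frac{22547}{22864} \approx -0.98614$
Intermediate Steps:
$q = -7$ ($q = 41 - 48 = -7$)
$N{\left(F,y \right)} = 1$
$g{\left(w \right)} = - 6 w + 3 w^{2}$ ($g{\left(w \right)} = \left(w^{2} - 7 w\right) + \left(\left(w^{2} + w w\right) + w\right) = \left(w^{2} - 7 w\right) + \left(\left(w^{2} + w^{2}\right) + w\right) = \left(w^{2} - 7 w\right) + \left(2 w^{2} + w\right) = \left(w^{2} - 7 w\right) + \left(w + 2 w^{2}\right) = - 6 w + 3 w^{2}$)
$\frac{22546 + N{\left(-15,-220 \right)}}{g{\left(10 \right)} - 23104} = \frac{22546 + 1}{3 \cdot 10 \left(-2 + 10\right) - 23104} = \frac{22547}{3 \cdot 10 \cdot 8 - 23104} = \frac{22547}{240 - 23104} = \frac{22547}{-22864} = 22547 \left(- \frac{1}{22864}\right) = - \frac{22547}{22864}$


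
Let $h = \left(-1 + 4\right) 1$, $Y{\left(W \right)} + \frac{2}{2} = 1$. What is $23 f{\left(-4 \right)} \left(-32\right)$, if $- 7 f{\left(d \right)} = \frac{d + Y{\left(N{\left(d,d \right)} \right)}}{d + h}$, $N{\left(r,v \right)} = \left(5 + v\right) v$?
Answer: $\frac{2944}{7} \approx 420.57$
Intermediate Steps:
$N{\left(r,v \right)} = v \left(5 + v\right)$
$Y{\left(W \right)} = 0$ ($Y{\left(W \right)} = -1 + 1 = 0$)
$h = 3$ ($h = 3 \cdot 1 = 3$)
$f{\left(d \right)} = - \frac{d}{7 \left(3 + d\right)}$ ($f{\left(d \right)} = - \frac{\left(d + 0\right) \frac{1}{d + 3}}{7} = - \frac{d \frac{1}{3 + d}}{7} = - \frac{d}{7 \left(3 + d\right)}$)
$23 f{\left(-4 \right)} \left(-32\right) = 23 \left(\left(-1\right) \left(-4\right) \frac{1}{21 + 7 \left(-4\right)}\right) \left(-32\right) = 23 \left(\left(-1\right) \left(-4\right) \frac{1}{21 - 28}\right) \left(-32\right) = 23 \left(\left(-1\right) \left(-4\right) \frac{1}{-7}\right) \left(-32\right) = 23 \left(\left(-1\right) \left(-4\right) \left(- \frac{1}{7}\right)\right) \left(-32\right) = 23 \left(- \frac{4}{7}\right) \left(-32\right) = \left(- \frac{92}{7}\right) \left(-32\right) = \frac{2944}{7}$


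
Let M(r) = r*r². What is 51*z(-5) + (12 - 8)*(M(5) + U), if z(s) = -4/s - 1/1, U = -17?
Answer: 2109/5 ≈ 421.80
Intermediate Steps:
z(s) = -1 - 4/s (z(s) = -4/s - 1*1 = -4/s - 1 = -1 - 4/s)
M(r) = r³
51*z(-5) + (12 - 8)*(M(5) + U) = 51*((-4 - 1*(-5))/(-5)) + (12 - 8)*(5³ - 17) = 51*(-(-4 + 5)/5) + 4*(125 - 17) = 51*(-⅕*1) + 4*108 = 51*(-⅕) + 432 = -51/5 + 432 = 2109/5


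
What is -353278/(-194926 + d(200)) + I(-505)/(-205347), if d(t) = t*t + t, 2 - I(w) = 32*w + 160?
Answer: 11678108669/5295419987 ≈ 2.2053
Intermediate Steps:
I(w) = -158 - 32*w (I(w) = 2 - (32*w + 160) = 2 - (160 + 32*w) = 2 + (-160 - 32*w) = -158 - 32*w)
d(t) = t + t² (d(t) = t² + t = t + t²)
-353278/(-194926 + d(200)) + I(-505)/(-205347) = -353278/(-194926 + 200*(1 + 200)) + (-158 - 32*(-505))/(-205347) = -353278/(-194926 + 200*201) + (-158 + 16160)*(-1/205347) = -353278/(-194926 + 40200) + 16002*(-1/205347) = -353278/(-154726) - 5334/68449 = -353278*(-1/154726) - 5334/68449 = 176639/77363 - 5334/68449 = 11678108669/5295419987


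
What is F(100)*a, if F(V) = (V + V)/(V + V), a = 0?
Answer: 0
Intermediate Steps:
F(V) = 1 (F(V) = (2*V)/((2*V)) = (2*V)*(1/(2*V)) = 1)
F(100)*a = 1*0 = 0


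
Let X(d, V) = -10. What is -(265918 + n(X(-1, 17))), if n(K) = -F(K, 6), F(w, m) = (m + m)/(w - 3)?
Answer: -3456946/13 ≈ -2.6592e+5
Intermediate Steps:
F(w, m) = 2*m/(-3 + w) (F(w, m) = (2*m)/(-3 + w) = 2*m/(-3 + w))
n(K) = -12/(-3 + K) (n(K) = -2*6/(-3 + K) = -12/(-3 + K))
-(265918 + n(X(-1, 17))) = -(265918 - 12/(-3 - 10)) = -(265918 - 12/(-13)) = -(265918 - 12*(-1/13)) = -(265918 + 12/13) = -1*3456946/13 = -3456946/13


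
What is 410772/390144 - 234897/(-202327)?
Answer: 14562826801/6578055424 ≈ 2.2138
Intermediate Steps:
410772/390144 - 234897/(-202327) = 410772*(1/390144) - 234897*(-1/202327) = 34231/32512 + 234897/202327 = 14562826801/6578055424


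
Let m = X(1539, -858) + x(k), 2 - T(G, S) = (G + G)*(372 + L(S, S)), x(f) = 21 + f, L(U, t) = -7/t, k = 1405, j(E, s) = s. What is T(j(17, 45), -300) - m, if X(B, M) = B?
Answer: -364451/10 ≈ -36445.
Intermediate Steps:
T(G, S) = 2 - 2*G*(372 - 7/S) (T(G, S) = 2 - (G + G)*(372 - 7/S) = 2 - 2*G*(372 - 7/S))
m = 2965 (m = 1539 + (21 + 1405) = 1539 + 1426 = 2965)
T(j(17, 45), -300) - m = (2 - 744*45 + 14*45/(-300)) - 1*2965 = (2 - 33480 + 14*45*(-1/300)) - 2965 = (2 - 33480 - 21/10) - 2965 = -334801/10 - 2965 = -364451/10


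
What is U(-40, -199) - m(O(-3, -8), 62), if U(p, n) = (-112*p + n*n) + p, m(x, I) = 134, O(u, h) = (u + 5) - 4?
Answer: 43907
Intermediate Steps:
O(u, h) = 1 + u (O(u, h) = (5 + u) - 4 = 1 + u)
U(p, n) = n² - 111*p (U(p, n) = (-112*p + n²) + p = (n² - 112*p) + p = n² - 111*p)
U(-40, -199) - m(O(-3, -8), 62) = ((-199)² - 111*(-40)) - 1*134 = (39601 + 4440) - 134 = 44041 - 134 = 43907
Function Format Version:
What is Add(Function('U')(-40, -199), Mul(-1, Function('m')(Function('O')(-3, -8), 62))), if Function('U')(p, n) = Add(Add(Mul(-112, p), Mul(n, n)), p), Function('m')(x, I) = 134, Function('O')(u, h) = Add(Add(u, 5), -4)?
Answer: 43907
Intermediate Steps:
Function('O')(u, h) = Add(1, u) (Function('O')(u, h) = Add(Add(5, u), -4) = Add(1, u))
Function('U')(p, n) = Add(Pow(n, 2), Mul(-111, p)) (Function('U')(p, n) = Add(Add(Mul(-112, p), Pow(n, 2)), p) = Add(Add(Pow(n, 2), Mul(-112, p)), p) = Add(Pow(n, 2), Mul(-111, p)))
Add(Function('U')(-40, -199), Mul(-1, Function('m')(Function('O')(-3, -8), 62))) = Add(Add(Pow(-199, 2), Mul(-111, -40)), Mul(-1, 134)) = Add(Add(39601, 4440), -134) = Add(44041, -134) = 43907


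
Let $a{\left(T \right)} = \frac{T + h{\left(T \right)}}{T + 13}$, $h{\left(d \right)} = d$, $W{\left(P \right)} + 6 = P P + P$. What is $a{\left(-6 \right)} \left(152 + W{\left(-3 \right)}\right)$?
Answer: $- \frac{1824}{7} \approx -260.57$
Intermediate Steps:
$W{\left(P \right)} = -6 + P + P^{2}$ ($W{\left(P \right)} = -6 + \left(P P + P\right) = -6 + \left(P^{2} + P\right) = -6 + \left(P + P^{2}\right) = -6 + P + P^{2}$)
$a{\left(T \right)} = \frac{2 T}{13 + T}$ ($a{\left(T \right)} = \frac{T + T}{T + 13} = \frac{2 T}{13 + T}$)
$a{\left(-6 \right)} \left(152 + W{\left(-3 \right)}\right) = 2 \left(-6\right) \frac{1}{13 - 6} \left(152 - \left(9 - 9\right)\right) = 2 \left(-6\right) \frac{1}{7} \left(152 - 0\right) = 2 \left(-6\right) \frac{1}{7} \left(152 + 0\right) = \left(- \frac{12}{7}\right) 152 = - \frac{1824}{7}$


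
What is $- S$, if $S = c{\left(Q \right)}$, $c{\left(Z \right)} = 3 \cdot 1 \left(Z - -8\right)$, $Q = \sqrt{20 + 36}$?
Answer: $-24 - 6 \sqrt{14} \approx -46.45$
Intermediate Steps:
$Q = 2 \sqrt{14}$ ($Q = \sqrt{56} = 2 \sqrt{14} \approx 7.4833$)
$c{\left(Z \right)} = 24 + 3 Z$ ($c{\left(Z \right)} = 3 \left(Z + 8\right) = 3 \left(8 + Z\right) = 24 + 3 Z$)
$S = 24 + 6 \sqrt{14}$ ($S = 24 + 3 \cdot 2 \sqrt{14} = 24 + 6 \sqrt{14} \approx 46.45$)
$- S = - (24 + 6 \sqrt{14}) = -24 - 6 \sqrt{14}$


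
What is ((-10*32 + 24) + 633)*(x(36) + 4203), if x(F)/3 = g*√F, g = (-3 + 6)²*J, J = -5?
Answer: 1143441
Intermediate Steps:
g = -45 (g = (-3 + 6)²*(-5) = 3²*(-5) = 9*(-5) = -45)
x(F) = -135*√F (x(F) = 3*(-45*√F) = -135*√F)
((-10*32 + 24) + 633)*(x(36) + 4203) = ((-10*32 + 24) + 633)*(-135*√36 + 4203) = ((-320 + 24) + 633)*(-135*6 + 4203) = (-296 + 633)*(-810 + 4203) = 337*3393 = 1143441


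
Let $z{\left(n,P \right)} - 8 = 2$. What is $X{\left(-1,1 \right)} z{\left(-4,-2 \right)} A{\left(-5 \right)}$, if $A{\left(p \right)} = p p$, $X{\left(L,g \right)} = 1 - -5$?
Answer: $1500$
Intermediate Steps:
$X{\left(L,g \right)} = 6$ ($X{\left(L,g \right)} = 1 + 5 = 6$)
$A{\left(p \right)} = p^{2}$
$z{\left(n,P \right)} = 10$ ($z{\left(n,P \right)} = 8 + 2 = 10$)
$X{\left(-1,1 \right)} z{\left(-4,-2 \right)} A{\left(-5 \right)} = 6 \cdot 10 \left(-5\right)^{2} = 60 \cdot 25 = 1500$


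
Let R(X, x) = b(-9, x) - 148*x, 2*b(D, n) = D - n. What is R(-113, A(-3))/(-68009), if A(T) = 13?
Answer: 1935/68009 ≈ 0.028452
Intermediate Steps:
b(D, n) = D/2 - n/2 (b(D, n) = (D - n)/2 = D/2 - n/2)
R(X, x) = -9/2 - 297*x/2 (R(X, x) = ((1/2)*(-9) - x/2) - 148*x = (-9/2 - x/2) - 148*x = -9/2 - 297*x/2)
R(-113, A(-3))/(-68009) = (-9/2 - 297/2*13)/(-68009) = (-9/2 - 3861/2)*(-1/68009) = -1935*(-1/68009) = 1935/68009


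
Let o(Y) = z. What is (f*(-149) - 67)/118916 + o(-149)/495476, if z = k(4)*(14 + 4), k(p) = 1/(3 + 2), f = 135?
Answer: -3124771417/18412507505 ≈ -0.16971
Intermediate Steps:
k(p) = ⅕ (k(p) = 1/5 = ⅕)
z = 18/5 (z = (14 + 4)/5 = (⅕)*18 = 18/5 ≈ 3.6000)
o(Y) = 18/5
(f*(-149) - 67)/118916 + o(-149)/495476 = (135*(-149) - 67)/118916 + (18/5)/495476 = (-20115 - 67)*(1/118916) + (18/5)*(1/495476) = -20182*1/118916 + 9/1238690 = -10091/59458 + 9/1238690 = -3124771417/18412507505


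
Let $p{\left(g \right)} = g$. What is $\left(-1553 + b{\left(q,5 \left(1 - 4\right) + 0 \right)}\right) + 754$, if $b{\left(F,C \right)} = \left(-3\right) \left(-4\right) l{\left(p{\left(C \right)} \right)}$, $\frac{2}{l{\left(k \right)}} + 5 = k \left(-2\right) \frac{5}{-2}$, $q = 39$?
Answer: $- \frac{7993}{10} \approx -799.3$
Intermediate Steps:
$l{\left(k \right)} = \frac{2}{-5 + 5 k}$ ($l{\left(k \right)} = \frac{2}{-5 + k \left(-2\right) \frac{5}{-2}} = \frac{2}{-5 + - 2 k 5 \left(- \frac{1}{2}\right)} = \frac{2}{-5 + - 2 k \left(- \frac{5}{2}\right)} = \frac{2}{-5 + 5 k}$)
$b{\left(F,C \right)} = \frac{24}{5 \left(-1 + C\right)}$ ($b{\left(F,C \right)} = \left(-3\right) \left(-4\right) \frac{2}{5 \left(-1 + C\right)} = 12 \frac{2}{5 \left(-1 + C\right)} = \frac{24}{5 \left(-1 + C\right)}$)
$\left(-1553 + b{\left(q,5 \left(1 - 4\right) + 0 \right)}\right) + 754 = \left(-1553 + \frac{24}{5 \left(-1 + \left(5 \left(1 - 4\right) + 0\right)\right)}\right) + 754 = \left(-1553 + \frac{24}{5 \left(-1 + \left(5 \left(-3\right) + 0\right)\right)}\right) + 754 = \left(-1553 + \frac{24}{5 \left(-1 + \left(-15 + 0\right)\right)}\right) + 754 = \left(-1553 + \frac{24}{5 \left(-1 - 15\right)}\right) + 754 = \left(-1553 + \frac{24}{5 \left(-16\right)}\right) + 754 = \left(-1553 + \frac{24}{5} \left(- \frac{1}{16}\right)\right) + 754 = \left(-1553 - \frac{3}{10}\right) + 754 = - \frac{15533}{10} + 754 = - \frac{7993}{10}$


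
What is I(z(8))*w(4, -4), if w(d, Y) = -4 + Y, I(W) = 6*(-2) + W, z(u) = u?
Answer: 32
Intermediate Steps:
I(W) = -12 + W
I(z(8))*w(4, -4) = (-12 + 8)*(-4 - 4) = -4*(-8) = 32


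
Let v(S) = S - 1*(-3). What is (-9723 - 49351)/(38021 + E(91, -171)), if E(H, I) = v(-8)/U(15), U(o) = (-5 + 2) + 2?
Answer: -29537/19013 ≈ -1.5535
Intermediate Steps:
v(S) = 3 + S (v(S) = S + 3 = 3 + S)
U(o) = -1 (U(o) = -3 + 2 = -1)
E(H, I) = 5 (E(H, I) = (3 - 8)/(-1) = -5*(-1) = 5)
(-9723 - 49351)/(38021 + E(91, -171)) = (-9723 - 49351)/(38021 + 5) = -59074/38026 = -59074*1/38026 = -29537/19013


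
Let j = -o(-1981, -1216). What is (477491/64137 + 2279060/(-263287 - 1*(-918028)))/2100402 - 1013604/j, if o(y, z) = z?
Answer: -3725097752735826841655/4468923658148594256 ≈ -833.56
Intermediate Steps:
j = 1216 (j = -1*(-1216) = 1216)
(477491/64137 + 2279060/(-263287 - 1*(-918028)))/2100402 - 1013604/j = (477491/64137 + 2279060/(-263287 - 1*(-918028)))/2100402 - 1013604/1216 = (477491*(1/64137) + 2279060/(-263287 + 918028))*(1/2100402) - 1013604*1/1216 = (477491/64137 + 2279060/654741)*(1/2100402) - 253401/304 = (152935002017/13997707839)*(1/2100402) - 253401/304 = 152935002017/29400813540451278 - 253401/304 = -3725097752735826841655/4468923658148594256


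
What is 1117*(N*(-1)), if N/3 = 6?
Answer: -20106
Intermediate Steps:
N = 18 (N = 3*6 = 18)
1117*(N*(-1)) = 1117*(18*(-1)) = 1117*(-18) = -20106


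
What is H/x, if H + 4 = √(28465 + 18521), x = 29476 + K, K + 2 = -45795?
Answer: 4/16321 - √46986/16321 ≈ -0.013036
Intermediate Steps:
K = -45797 (K = -2 - 45795 = -45797)
x = -16321 (x = 29476 - 45797 = -16321)
H = -4 + √46986 (H = -4 + √(28465 + 18521) = -4 + √46986 ≈ 212.76)
H/x = (-4 + √46986)/(-16321) = (-4 + √46986)*(-1/16321) = 4/16321 - √46986/16321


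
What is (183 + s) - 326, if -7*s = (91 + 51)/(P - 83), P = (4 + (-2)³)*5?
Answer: -102961/721 ≈ -142.80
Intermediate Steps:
P = -20 (P = (4 - 8)*5 = -4*5 = -20)
s = 142/721 (s = -(91 + 51)/(7*(-20 - 83)) = -142/(7*(-103)) = -142*(-1)/(7*103) = -⅐*(-142/103) = 142/721 ≈ 0.19695)
(183 + s) - 326 = (183 + 142/721) - 326 = 132085/721 - 326 = -102961/721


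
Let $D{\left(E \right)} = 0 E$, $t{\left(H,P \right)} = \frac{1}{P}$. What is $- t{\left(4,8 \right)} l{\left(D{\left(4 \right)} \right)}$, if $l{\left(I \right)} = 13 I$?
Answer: $0$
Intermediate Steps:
$D{\left(E \right)} = 0$
$- t{\left(4,8 \right)} l{\left(D{\left(4 \right)} \right)} = - \frac{1}{8} \cdot 13 \cdot 0 = \left(-1\right) \frac{1}{8} \cdot 0 = \left(- \frac{1}{8}\right) 0 = 0$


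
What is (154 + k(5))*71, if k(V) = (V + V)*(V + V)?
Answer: 18034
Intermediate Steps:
k(V) = 4*V² (k(V) = (2*V)*(2*V) = 4*V²)
(154 + k(5))*71 = (154 + 4*5²)*71 = (154 + 4*25)*71 = (154 + 100)*71 = 254*71 = 18034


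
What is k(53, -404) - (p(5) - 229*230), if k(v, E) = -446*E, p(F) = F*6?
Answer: 232824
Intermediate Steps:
p(F) = 6*F
k(53, -404) - (p(5) - 229*230) = -446*(-404) - (6*5 - 229*230) = 180184 - (30 - 52670) = 180184 - 1*(-52640) = 180184 + 52640 = 232824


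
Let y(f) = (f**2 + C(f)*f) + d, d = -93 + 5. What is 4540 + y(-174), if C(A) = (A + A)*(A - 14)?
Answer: -11349048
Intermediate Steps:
d = -88
C(A) = 2*A*(-14 + A) (C(A) = (2*A)*(-14 + A) = 2*A*(-14 + A))
y(f) = -88 + f**2 + 2*f**2*(-14 + f) (y(f) = (f**2 + (2*f*(-14 + f))*f) - 88 = (f**2 + 2*f**2*(-14 + f)) - 88 = -88 + f**2 + 2*f**2*(-14 + f))
4540 + y(-174) = 4540 + (-88 - 27*(-174)**2 + 2*(-174)**3) = 4540 + (-88 - 27*30276 + 2*(-5268024)) = 4540 + (-88 - 817452 - 10536048) = 4540 - 11353588 = -11349048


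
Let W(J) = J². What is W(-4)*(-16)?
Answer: -256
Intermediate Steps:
W(-4)*(-16) = (-4)²*(-16) = 16*(-16) = -256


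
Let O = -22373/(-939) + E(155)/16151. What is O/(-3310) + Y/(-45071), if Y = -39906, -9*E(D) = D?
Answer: 96142561391603/109476212110785 ≈ 0.87821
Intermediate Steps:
E(D) = -D/9
O = 34967434/1467657 (O = -22373/(-939) - 1/9*155/16151 = -22373*(-1/939) - 155/9*1/16151 = 22373/939 - 5/4689 = 34967434/1467657 ≈ 23.825)
O/(-3310) + Y/(-45071) = (34967434/1467657)/(-3310) - 39906/(-45071) = (34967434/1467657)*(-1/3310) - 39906*(-1/45071) = -17483717/2428972335 + 39906/45071 = 96142561391603/109476212110785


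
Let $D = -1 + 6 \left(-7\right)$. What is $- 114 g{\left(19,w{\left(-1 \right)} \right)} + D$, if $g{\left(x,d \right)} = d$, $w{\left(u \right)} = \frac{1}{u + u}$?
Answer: $14$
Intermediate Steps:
$D = -43$ ($D = -1 - 42 = -43$)
$w{\left(u \right)} = \frac{1}{2 u}$
$- 114 g{\left(19,w{\left(-1 \right)} \right)} + D = - 114 \frac{1}{2 \left(-1\right)} - 43 = - 114 \cdot \frac{1}{2} \left(-1\right) - 43 = \left(-114\right) \left(- \frac{1}{2}\right) - 43 = 57 - 43 = 14$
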